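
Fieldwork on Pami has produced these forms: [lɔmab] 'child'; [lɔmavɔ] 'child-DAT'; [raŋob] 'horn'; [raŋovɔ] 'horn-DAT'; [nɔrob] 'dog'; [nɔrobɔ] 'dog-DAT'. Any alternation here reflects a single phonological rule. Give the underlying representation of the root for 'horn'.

/raŋov/

In [raŋob] and [raŋovɔ] the final segment of 'horn' alternates: [b] ~ [v].
If /b/ were underlying and a rule turned it into [v] before the DAT suffix, 'dog' would also alternate; but it has [b] in both [nɔrob] and [nɔrobɔ].
So /v/ is underlying, and a rule of word-final hardening — voiced fricatives become stops word-finally — gives [b].
The underlying form of 'horn' is therefore /raŋov/.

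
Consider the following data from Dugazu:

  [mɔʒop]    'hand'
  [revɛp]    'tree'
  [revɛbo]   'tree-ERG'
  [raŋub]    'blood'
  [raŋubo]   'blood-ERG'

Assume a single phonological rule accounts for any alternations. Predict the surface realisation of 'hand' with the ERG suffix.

In [revɛp] and [revɛbo] the final segment of 'tree' alternates: [p] ~ [b].
The stem 'blood' ([raŋub], [raŋubo]) shows [b] unchanged in both environments, so [b] cannot be basic with [p] derived in isolation.
Therefore /p/ is basic and [b] is derived by intervocalic voicing (voiceless stops become voiced between vowels).
The one attested form of 'hand', [mɔʒop], shows underlying /mɔʒop/. Applying the same rule between vowels gives [mɔʒobo].

[mɔʒobo]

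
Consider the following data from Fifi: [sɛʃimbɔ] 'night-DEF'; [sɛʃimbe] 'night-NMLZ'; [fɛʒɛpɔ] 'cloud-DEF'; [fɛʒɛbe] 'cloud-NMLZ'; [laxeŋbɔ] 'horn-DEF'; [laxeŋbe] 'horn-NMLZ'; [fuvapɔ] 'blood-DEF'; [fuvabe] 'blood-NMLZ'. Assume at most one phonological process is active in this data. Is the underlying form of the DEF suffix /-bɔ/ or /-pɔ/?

/-pɔ/

The DEF suffix surfaces as [-bɔ] and [-pɔ], depending on the final segment of the stem.
By contrast the NMLZ suffix keeps its initial [b] throughout — that segment must be underlying.
So the underlying form is /-pɔ/, and voiceless stops become voiced after a nasal.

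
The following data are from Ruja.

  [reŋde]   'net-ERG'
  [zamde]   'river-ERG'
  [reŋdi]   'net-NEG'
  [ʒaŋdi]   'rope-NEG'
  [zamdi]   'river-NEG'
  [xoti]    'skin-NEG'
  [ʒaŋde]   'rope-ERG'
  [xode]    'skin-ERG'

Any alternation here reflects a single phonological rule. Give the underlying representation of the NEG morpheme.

The NEG morpheme has two allomorphs, [-di] and [-ti].
The ERG suffix, which begins with [d], is invariant after every stem; so [d] is not altered by any rule here.
So the underlying form is /-ti/, and voiceless stops become voiced after a nasal.

/-ti/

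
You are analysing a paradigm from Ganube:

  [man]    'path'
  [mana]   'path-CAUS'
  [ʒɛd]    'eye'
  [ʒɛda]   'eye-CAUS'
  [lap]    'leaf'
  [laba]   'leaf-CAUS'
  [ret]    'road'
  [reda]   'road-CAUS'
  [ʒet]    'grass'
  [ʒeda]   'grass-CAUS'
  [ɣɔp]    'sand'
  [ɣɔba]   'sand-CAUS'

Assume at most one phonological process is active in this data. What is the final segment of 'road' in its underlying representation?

The stem for 'road' ends in [t] in [ret] but [d] in [reda].
But 'eye' keeps [d] in both environments ([ʒɛd], [ʒɛda]), so there is no rule changing /d/ to [t] in isolation.
Therefore /t/ is basic and [d] is derived by intervocalic voicing (voiceless stops become voiced between vowels).

/t/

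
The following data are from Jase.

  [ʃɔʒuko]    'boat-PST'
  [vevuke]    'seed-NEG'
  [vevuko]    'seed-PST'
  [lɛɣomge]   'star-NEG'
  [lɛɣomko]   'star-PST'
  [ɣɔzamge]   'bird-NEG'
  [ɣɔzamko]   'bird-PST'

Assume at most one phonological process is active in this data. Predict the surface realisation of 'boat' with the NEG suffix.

The NEG suffix surfaces as [-ge] and [-ke], depending on the final segment of the stem.
The PST suffix, which begins with [k], is invariant after every stem; so [k] is not altered by any rule here.
The NEG suffix is therefore /-ge/ underlyingly, with post-vocalic devoicing: voiced stops become voiceless after a vowel.
After 'boat', which ends in a vowel, the suffix surfaces as [-ke], giving [ʃɔʒuke].

[ʃɔʒuke]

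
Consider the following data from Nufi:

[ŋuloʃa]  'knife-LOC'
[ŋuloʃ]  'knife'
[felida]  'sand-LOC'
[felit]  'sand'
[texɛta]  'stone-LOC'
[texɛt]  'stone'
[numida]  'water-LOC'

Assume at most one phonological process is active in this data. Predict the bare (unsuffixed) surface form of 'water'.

The root 'sand' surfaces as [felida] and [felit], with a stem-final [d] ~ [t] alternation.
If /t/ were underlying and a rule turned it into [d] before the LOC suffix, 'stone' would also alternate; but it has [t] in both [texɛta] and [texɛt].
The underlying segment must be /d/; voiced obstruents become voiceless word-finally, yielding [t] there.
The one attested form of 'water', [numida], shows underlying /numid/. Applying the same rule word-finally gives [numit].

[numit]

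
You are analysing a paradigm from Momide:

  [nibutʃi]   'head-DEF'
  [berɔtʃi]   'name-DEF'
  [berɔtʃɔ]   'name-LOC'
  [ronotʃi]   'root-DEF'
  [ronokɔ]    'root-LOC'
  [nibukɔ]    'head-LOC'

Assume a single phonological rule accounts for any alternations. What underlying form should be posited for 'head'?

/nibuk/

The stem for 'head' ends in [tʃ] in [nibutʃi] but [k] in [nibukɔ].
Compare 'name', with invariant [tʃ] in [berɔtʃi] and [berɔtʃɔ]: an analysis with underlying /tʃ/ and a rule producing [k] before the LOC suffix would wrongly predict alternation here too.
Therefore /k/ is basic and [tʃ] is derived by palatalization before a front vowel (/k/ becomes palato-alveolar [tʃ] before a front vowel).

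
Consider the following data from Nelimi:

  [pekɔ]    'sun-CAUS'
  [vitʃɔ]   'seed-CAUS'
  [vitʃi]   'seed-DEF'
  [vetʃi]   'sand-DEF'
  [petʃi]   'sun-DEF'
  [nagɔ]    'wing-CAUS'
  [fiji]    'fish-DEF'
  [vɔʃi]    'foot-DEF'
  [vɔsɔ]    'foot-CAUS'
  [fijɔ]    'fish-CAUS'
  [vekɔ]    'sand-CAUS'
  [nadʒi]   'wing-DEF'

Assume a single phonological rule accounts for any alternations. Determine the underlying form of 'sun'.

The stem for 'sun' ends in [k] in [pekɔ] but [tʃ] in [petʃi].
If /tʃ/ were underlying and a rule turned it into [k] before the CAUS suffix, 'seed' would also alternate; but it has [tʃ] in both [vitʃɔ] and [vitʃi].
The alternation reflects palatalization before a front vowel: /k/, /g/ and /s/ become palato-alveolar [tʃ], [dʒ] and [ʃ] before a front vowel. /k/ is underlying.
So 'sun' = /pek/.

/pek/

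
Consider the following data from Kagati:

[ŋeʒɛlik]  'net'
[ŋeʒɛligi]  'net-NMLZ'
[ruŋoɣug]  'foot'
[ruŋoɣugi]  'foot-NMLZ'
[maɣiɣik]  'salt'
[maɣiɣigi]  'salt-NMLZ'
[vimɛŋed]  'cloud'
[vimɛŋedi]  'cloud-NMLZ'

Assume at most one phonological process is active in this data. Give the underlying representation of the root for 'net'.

In [ŋeʒɛlik] and [ŋeʒɛligi] the final segment of 'net' alternates: [k] ~ [g].
If /g/ were underlying and a rule turned it into [k] in isolation, 'foot' would also alternate; but it has [g] in both [ruŋoɣug] and [ruŋoɣugi].
So /k/ is underlying, and a rule of intervocalic voicing — voiceless stops become voiced between vowels — gives [g].
The underlying form of 'net' is therefore /ŋeʒɛlik/.

/ŋeʒɛlik/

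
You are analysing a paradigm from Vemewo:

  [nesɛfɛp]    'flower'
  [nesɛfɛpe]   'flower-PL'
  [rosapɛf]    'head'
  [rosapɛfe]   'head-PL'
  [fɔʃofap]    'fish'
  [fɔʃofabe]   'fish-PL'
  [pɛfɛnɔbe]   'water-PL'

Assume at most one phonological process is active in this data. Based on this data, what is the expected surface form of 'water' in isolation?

[pɛfɛnɔp]

The root 'fish' surfaces as [fɔʃofap] and [fɔʃofabe], with a stem-final [p] ~ [b] alternation.
The stem 'flower' ([nesɛfɛp], [nesɛfɛpe]) shows [p] unchanged in both environments, so [p] cannot be basic with [b] derived before the PL suffix.
So /b/ is underlying, and a rule of word-final obstruent devoicing — voiced obstruents become voiceless word-finally — gives [p].
The one attested form of 'water', [pɛfɛnɔbe], shows underlying /pɛfɛnɔb/. Applying the same rule word-finally gives [pɛfɛnɔp].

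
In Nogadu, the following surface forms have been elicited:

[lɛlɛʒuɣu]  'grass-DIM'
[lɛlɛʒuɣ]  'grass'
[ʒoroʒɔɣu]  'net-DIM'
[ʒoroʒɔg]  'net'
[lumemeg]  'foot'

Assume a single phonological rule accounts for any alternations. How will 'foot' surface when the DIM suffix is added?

[lumemeɣu]

The root 'net' surfaces as [ʒoroʒɔɣu] and [ʒoroʒɔg], with a stem-final [ɣ] ~ [g] alternation.
But 'grass' keeps [ɣ] in both environments ([lɛlɛʒuɣu], [lɛlɛʒuɣ]), so there is no rule changing /ɣ/ to [g] in isolation.
So /g/ is underlying, and a rule of intervocalic spirantization — voiced stops become fricatives between vowels — gives [ɣ].
The one attested form of 'foot', [lumemeg], shows underlying /lumemeg/. Applying the same rule between vowels gives [lumemeɣu].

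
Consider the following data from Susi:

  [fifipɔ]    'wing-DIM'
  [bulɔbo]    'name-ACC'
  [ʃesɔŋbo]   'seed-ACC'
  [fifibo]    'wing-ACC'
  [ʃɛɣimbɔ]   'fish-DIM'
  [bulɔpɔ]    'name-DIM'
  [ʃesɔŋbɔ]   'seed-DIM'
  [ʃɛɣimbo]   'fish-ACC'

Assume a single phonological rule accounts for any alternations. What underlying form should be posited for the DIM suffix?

/-pɔ/

The DIM morpheme has two allomorphs, [-bɔ] and [-pɔ].
The ACC suffix, which begins with [b], is invariant after every stem; so [b] is not altered by any rule here.
So the underlying form is /-pɔ/, and voiceless stops become voiced after a nasal.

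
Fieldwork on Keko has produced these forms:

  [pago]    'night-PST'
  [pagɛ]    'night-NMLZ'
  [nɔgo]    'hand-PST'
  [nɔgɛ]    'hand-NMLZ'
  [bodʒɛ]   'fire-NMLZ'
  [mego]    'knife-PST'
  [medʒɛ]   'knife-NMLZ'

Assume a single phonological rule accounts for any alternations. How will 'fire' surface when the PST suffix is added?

[bogo]

In [mego] and [medʒɛ] the final segment of 'knife' alternates: [g] ~ [dʒ].
Compare 'night', with invariant [g] in [pago] and [pagɛ]: an analysis with underlying /g/ and a rule producing [dʒ] before the NMLZ suffix would wrongly predict alternation here too.
The underlying segment must be /dʒ/; palato-alveolar /dʒ/ becomes [g] when no front vowel follows, yielding [g] there.
The one attested form of 'fire', [bodʒɛ], shows underlying /bodʒ/. Applying the same rule when no front vowel follows gives [bogo].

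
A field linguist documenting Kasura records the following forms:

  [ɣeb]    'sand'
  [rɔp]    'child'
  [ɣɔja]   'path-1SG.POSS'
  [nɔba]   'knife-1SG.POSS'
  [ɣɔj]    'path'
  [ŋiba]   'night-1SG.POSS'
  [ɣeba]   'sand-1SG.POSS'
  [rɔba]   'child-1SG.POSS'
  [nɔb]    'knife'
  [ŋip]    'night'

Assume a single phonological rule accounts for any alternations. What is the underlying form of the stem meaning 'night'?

/ŋip/

The root 'night' surfaces as [ŋip] and [ŋiba], with a stem-final [p] ~ [b] alternation.
If /b/ were underlying and a rule turned it into [p] in isolation, 'sand' would also alternate; but it has [b] in both [ɣeb] and [ɣeba].
The alternation reflects intervocalic voicing: voiceless stops become voiced between vowels. /p/ is underlying.
The underlying form of 'night' is therefore /ŋip/.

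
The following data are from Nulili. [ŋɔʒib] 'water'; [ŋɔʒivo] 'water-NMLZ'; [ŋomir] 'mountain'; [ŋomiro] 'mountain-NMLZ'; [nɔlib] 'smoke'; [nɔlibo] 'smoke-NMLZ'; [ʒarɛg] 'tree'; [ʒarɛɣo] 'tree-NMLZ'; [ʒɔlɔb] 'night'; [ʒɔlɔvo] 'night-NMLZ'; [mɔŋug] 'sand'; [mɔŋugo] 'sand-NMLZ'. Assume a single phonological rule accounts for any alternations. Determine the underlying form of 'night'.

In [ʒɔlɔb] and [ʒɔlɔvo] the final segment of 'night' alternates: [b] ~ [v].
The stem 'smoke' ([nɔlib], [nɔlibo]) shows [b] unchanged in both environments, so [b] cannot be basic with [v] derived before the NMLZ suffix.
The underlying segment must be /v/; voiced fricatives become stops word-finally, yielding [b] there.
The underlying form of 'night' is therefore /ʒɔlɔv/.

/ʒɔlɔv/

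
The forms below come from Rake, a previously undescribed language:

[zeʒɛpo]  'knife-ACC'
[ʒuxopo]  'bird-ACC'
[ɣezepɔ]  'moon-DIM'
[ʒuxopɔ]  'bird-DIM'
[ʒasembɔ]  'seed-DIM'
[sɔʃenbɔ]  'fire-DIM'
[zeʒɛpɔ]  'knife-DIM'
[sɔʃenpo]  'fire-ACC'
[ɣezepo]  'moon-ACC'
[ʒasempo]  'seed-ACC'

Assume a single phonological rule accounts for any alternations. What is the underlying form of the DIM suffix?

The DIM morpheme has two allomorphs, [-bɔ] and [-pɔ].
The ACC suffix, which begins with [p], is invariant after every stem; so [p] is not altered by any rule here.
The DIM suffix is therefore /-bɔ/ underlyingly, with post-vocalic devoicing: voiced stops become voiceless after a vowel.

/-bɔ/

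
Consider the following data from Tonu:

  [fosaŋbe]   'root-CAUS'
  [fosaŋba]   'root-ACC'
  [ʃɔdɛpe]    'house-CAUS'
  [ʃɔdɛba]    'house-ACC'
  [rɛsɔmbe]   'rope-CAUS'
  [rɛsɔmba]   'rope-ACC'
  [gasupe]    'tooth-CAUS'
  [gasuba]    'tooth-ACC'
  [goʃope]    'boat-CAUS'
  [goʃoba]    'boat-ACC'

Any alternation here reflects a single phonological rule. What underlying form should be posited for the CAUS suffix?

/-pe/

The CAUS suffix surfaces as [-be] and [-pe], depending on the final segment of the stem.
The ACC suffix, which begins with [b], is invariant after every stem; so [b] is not altered by any rule here.
The CAUS suffix is therefore /-pe/ underlyingly, with post-nasal voicing: voiceless stops become voiced after a nasal.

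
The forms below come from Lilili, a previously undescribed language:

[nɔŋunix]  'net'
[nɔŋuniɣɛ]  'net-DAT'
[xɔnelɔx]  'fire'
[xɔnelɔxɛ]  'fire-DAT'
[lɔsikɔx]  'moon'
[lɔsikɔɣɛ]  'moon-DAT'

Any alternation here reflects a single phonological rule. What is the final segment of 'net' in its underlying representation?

/ɣ/

The stem for 'net' ends in [x] in [nɔŋunix] but [ɣ] in [nɔŋuniɣɛ].
But 'fire' keeps [x] in both environments ([xɔnelɔx], [xɔnelɔxɛ]), so there is no rule changing /x/ to [ɣ] before the DAT suffix.
The underlying segment must be /ɣ/; voiced obstruents become voiceless word-finally, yielding [x] there.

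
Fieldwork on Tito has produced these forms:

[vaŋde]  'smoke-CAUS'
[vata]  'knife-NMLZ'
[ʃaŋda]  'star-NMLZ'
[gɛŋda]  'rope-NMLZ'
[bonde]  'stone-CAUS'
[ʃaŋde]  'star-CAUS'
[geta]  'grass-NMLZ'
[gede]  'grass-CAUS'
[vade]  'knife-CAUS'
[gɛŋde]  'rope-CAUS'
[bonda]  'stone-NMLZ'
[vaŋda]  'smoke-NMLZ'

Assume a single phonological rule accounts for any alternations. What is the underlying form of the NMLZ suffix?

/-ta/

The NMLZ morpheme has two allomorphs, [-da] and [-ta].
The CAUS suffix, which begins with [d], is invariant after every stem; so [d] is not altered by any rule here.
So the underlying form is /-ta/, and voiceless stops become voiced after a nasal.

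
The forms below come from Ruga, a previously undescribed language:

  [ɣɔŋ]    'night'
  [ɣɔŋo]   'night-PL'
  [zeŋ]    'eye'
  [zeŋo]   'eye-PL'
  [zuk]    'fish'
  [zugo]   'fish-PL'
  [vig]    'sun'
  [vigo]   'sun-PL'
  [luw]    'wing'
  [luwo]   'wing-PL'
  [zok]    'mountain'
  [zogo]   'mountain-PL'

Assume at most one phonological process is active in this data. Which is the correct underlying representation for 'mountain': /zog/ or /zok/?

/zok/

The root 'mountain' surfaces as [zok] and [zogo], with a stem-final [k] ~ [g] alternation.
But 'sun' keeps [g] in both environments ([vig], [vigo]), so there is no rule changing /g/ to [k] in isolation.
The alternation reflects intervocalic voicing: voiceless stops become voiced between vowels. /k/ is underlying.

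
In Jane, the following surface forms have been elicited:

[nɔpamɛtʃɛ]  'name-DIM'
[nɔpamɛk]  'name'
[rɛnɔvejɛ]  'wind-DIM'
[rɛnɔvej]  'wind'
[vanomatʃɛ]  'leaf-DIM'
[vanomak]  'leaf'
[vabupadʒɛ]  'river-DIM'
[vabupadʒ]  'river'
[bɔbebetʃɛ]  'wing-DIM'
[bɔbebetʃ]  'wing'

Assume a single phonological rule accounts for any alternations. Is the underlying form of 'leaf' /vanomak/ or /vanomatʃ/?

In [vanomatʃɛ] and [vanomak] the final segment of 'leaf' alternates: [tʃ] ~ [k].
But 'wing' keeps [tʃ] in both environments ([bɔbebetʃɛ], [bɔbebetʃ]), so there is no rule changing /tʃ/ to [k] in isolation.
So /k/ is underlying, and a rule of palatalization before a front vowel — /k/ becomes palato-alveolar [tʃ] before a front vowel — gives [tʃ].

/vanomak/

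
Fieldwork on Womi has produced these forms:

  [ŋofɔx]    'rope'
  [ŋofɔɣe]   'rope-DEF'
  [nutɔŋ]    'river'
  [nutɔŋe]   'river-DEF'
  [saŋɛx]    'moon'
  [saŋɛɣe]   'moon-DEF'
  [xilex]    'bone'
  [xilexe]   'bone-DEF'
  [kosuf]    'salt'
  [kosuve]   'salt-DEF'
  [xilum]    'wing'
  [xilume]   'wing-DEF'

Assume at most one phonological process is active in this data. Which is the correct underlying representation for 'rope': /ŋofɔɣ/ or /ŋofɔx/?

The root 'rope' surfaces as [ŋofɔx] and [ŋofɔɣe], with a stem-final [x] ~ [ɣ] alternation.
But 'bone' keeps [x] in both environments ([xilex], [xilexe]), so there is no rule changing /x/ to [ɣ] before the DEF suffix.
So /ɣ/ is underlying, and a rule of word-final obstruent devoicing — voiced obstruents become voiceless word-finally — gives [x].

/ŋofɔɣ/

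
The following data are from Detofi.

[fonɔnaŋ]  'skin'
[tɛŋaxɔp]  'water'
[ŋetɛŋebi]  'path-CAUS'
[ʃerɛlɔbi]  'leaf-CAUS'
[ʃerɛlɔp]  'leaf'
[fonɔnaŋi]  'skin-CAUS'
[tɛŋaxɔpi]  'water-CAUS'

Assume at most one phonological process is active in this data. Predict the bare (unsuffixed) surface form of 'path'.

[ŋetɛŋep]

The root 'leaf' surfaces as [ʃerɛlɔbi] and [ʃerɛlɔp], with a stem-final [b] ~ [p] alternation.
Compare 'water', with invariant [p] in [tɛŋaxɔpi] and [tɛŋaxɔp]: an analysis with underlying /p/ and a rule producing [b] before the CAUS suffix would wrongly predict alternation here too.
Therefore /b/ is basic and [p] is derived by word-final obstruent devoicing (voiced obstruents become voiceless word-finally).
From [ŋetɛŋebi] the stem 'path' is /ŋetɛŋeb/; word-finally this yields [ŋetɛŋep].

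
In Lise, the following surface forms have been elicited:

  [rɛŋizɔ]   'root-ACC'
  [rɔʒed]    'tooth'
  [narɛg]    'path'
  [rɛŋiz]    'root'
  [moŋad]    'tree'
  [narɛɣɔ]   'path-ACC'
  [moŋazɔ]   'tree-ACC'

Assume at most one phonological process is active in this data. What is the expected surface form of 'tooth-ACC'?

The stem for 'tree' ends in [z] in [moŋazɔ] but [d] in [moŋad].
If /z/ were underlying and a rule turned it into [d] in isolation, 'root' would also alternate; but it has [z] in both [rɛŋizɔ] and [rɛŋiz].
The underlying segment must be /d/; voiced stops become fricatives between vowels, yielding [z] there.
From [rɔʒed] the stem 'tooth' is /rɔʒed/; between vowels this yields [rɔʒezɔ].

[rɔʒezɔ]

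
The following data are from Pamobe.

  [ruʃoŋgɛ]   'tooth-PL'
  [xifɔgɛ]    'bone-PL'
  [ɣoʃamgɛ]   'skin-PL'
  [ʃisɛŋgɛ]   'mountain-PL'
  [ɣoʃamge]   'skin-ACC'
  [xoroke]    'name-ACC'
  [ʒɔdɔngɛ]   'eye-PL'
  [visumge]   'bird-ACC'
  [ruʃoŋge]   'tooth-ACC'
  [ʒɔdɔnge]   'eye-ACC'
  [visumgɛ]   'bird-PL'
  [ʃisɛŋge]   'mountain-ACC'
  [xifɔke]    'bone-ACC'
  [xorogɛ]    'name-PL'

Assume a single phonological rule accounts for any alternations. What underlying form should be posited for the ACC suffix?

The ACC morpheme has two allomorphs, [-ge] and [-ke].
The PL suffix, which begins with [g], is invariant after every stem; so [g] is not altered by any rule here.
So the underlying form is /-ke/, and voiceless stops become voiced after a nasal.

/-ke/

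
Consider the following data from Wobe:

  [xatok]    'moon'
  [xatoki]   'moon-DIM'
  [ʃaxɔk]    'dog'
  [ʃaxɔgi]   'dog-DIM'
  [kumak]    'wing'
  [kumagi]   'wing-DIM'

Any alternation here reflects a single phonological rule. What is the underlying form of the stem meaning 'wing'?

The root 'wing' surfaces as [kumak] and [kumagi], with a stem-final [k] ~ [g] alternation.
But 'moon' keeps [k] in both environments ([xatok], [xatoki]), so there is no rule changing /k/ to [g] before the DIM suffix.
So /g/ is underlying, and a rule of word-final obstruent devoicing — voiced obstruents become voiceless word-finally — gives [k].

/kumag/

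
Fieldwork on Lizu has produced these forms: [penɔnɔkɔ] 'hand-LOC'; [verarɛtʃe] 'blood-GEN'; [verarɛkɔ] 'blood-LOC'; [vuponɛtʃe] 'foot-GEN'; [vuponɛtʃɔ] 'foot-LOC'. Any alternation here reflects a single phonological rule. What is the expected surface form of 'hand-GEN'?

The stem for 'blood' ends in [tʃ] in [verarɛtʃe] but [k] in [verarɛkɔ].
But 'foot' keeps [tʃ] in both environments ([vuponɛtʃe], [vuponɛtʃɔ]), so there is no rule changing /tʃ/ to [k] before the LOC suffix.
The alternation reflects palatalization before a front vowel: /k/ becomes palato-alveolar [tʃ] before a front vowel. /k/ is underlying.
From [penɔnɔkɔ] the stem 'hand' is /penɔnɔk/; before a front vowel this yields [penɔnɔtʃe].

[penɔnɔtʃe]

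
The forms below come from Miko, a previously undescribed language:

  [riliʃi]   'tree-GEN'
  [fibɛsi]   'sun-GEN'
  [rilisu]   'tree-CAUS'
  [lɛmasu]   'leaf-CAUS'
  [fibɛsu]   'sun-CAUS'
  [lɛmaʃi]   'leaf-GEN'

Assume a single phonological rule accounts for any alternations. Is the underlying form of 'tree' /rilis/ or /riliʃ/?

/riliʃ/

The stem for 'tree' ends in [ʃ] in [riliʃi] but [s] in [rilisu].
The stem 'sun' ([fibɛsi], [fibɛsu]) shows [s] unchanged in both environments, so [s] cannot be basic with [ʃ] derived before the GEN suffix.
The underlying segment must be /ʃ/; palato-alveolar /ʃ/ becomes [s] when no front vowel follows, yielding [s] there.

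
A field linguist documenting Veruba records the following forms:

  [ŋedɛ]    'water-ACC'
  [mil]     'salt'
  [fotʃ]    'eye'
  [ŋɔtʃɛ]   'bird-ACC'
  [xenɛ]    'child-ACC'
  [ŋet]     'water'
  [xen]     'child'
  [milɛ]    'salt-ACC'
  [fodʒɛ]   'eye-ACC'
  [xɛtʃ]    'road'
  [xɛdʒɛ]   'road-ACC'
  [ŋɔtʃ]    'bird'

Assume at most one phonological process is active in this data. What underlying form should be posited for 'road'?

In [xɛdʒɛ] and [xɛtʃ] the final segment of 'road' alternates: [dʒ] ~ [tʃ].
Compare 'bird', with invariant [tʃ] in [ŋɔtʃɛ] and [ŋɔtʃ]: an analysis with underlying /tʃ/ and a rule producing [dʒ] before the ACC suffix would wrongly predict alternation here too.
The underlying segment must be /dʒ/; voiced obstruents become voiceless word-finally, yielding [tʃ] there.

/xɛdʒ/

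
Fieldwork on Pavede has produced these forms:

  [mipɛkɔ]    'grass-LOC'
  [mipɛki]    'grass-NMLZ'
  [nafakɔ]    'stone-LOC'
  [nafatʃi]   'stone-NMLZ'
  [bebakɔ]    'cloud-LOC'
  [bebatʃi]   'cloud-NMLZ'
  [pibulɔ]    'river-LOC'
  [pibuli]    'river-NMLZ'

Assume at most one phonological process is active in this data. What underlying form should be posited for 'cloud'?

In [bebakɔ] and [bebatʃi] the final segment of 'cloud' alternates: [k] ~ [tʃ].
Compare 'grass', with invariant [k] in [mipɛkɔ] and [mipɛki]: an analysis with underlying /k/ and a rule producing [tʃ] before the NMLZ suffix would wrongly predict alternation here too.
The underlying segment must be /tʃ/; palato-alveolar /tʃ/ becomes [k] when no front vowel follows, yielding [k] there.
Hence 'cloud' is /bebatʃ/ underlyingly.

/bebatʃ/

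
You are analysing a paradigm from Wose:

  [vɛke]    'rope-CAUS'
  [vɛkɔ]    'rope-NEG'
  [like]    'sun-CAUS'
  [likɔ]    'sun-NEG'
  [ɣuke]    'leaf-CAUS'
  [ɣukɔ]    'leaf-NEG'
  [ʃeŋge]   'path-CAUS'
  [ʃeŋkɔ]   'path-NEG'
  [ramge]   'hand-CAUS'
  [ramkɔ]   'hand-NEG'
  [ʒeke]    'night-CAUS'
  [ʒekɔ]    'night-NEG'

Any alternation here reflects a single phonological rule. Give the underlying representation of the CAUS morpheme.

/-ge/

The CAUS suffix surfaces as [-ge] and [-ke], depending on the final segment of the stem.
By contrast the NEG suffix keeps its initial [k] throughout — that segment must be underlying.
The CAUS suffix is therefore /-ge/ underlyingly, with post-vocalic devoicing: voiced stops become voiceless after a vowel.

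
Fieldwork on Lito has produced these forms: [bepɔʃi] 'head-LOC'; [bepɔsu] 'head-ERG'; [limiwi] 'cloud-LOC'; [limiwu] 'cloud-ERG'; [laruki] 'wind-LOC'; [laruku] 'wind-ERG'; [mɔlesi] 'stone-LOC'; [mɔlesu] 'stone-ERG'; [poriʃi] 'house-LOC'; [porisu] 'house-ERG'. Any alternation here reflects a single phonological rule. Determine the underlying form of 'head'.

The root 'head' surfaces as [bepɔʃi] and [bepɔsu], with a stem-final [ʃ] ~ [s] alternation.
If /s/ were underlying and a rule turned it into [ʃ] before the LOC suffix, 'stone' would also alternate; but it has [s] in both [mɔlesi] and [mɔlesu].
The underlying segment must be /ʃ/; palato-alveolar /ʃ/ becomes [s] when no front vowel follows, yielding [s] there.

/bepɔʃ/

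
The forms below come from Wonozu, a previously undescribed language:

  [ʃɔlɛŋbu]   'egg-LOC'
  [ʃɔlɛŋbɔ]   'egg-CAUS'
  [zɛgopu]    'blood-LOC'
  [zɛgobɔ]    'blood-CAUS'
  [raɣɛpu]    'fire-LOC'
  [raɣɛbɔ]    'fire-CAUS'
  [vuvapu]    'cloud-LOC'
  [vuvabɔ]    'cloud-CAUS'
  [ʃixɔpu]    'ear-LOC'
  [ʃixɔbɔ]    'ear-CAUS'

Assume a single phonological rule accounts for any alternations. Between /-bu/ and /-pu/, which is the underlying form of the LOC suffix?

/-pu/

The LOC morpheme has two allomorphs, [-bu] and [-pu].
The CAUS suffix, which begins with [b], is invariant after every stem; so [b] is not altered by any rule here.
The LOC suffix is therefore /-pu/ underlyingly, with post-nasal voicing: voiceless stops become voiced after a nasal.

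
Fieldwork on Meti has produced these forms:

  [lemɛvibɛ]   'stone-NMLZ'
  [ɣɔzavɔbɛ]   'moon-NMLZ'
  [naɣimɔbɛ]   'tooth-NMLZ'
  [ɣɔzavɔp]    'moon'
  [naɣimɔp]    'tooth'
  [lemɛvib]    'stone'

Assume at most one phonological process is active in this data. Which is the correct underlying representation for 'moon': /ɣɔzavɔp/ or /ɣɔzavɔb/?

The root 'moon' surfaces as [ɣɔzavɔbɛ] and [ɣɔzavɔp], with a stem-final [b] ~ [p] alternation.
If /b/ were underlying and a rule turned it into [p] in isolation, 'stone' would also alternate; but it has [b] in both [lemɛvibɛ] and [lemɛvib].
Therefore /p/ is basic and [b] is derived by intervocalic voicing (voiceless stops become voiced between vowels).

/ɣɔzavɔp/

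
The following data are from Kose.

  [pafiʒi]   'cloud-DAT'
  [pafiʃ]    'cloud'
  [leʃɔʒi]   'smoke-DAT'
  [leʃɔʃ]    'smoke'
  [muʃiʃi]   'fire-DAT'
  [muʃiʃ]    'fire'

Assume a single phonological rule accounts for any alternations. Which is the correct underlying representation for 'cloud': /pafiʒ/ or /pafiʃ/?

/pafiʒ/

The stem for 'cloud' ends in [ʒ] in [pafiʒi] but [ʃ] in [pafiʃ].
Compare 'fire', with invariant [ʃ] in [muʃiʃi] and [muʃiʃ]: an analysis with underlying /ʃ/ and a rule producing [ʒ] before the DAT suffix would wrongly predict alternation here too.
So /ʒ/ is underlying, and a rule of word-final obstruent devoicing — voiced obstruents become voiceless word-finally — gives [ʃ].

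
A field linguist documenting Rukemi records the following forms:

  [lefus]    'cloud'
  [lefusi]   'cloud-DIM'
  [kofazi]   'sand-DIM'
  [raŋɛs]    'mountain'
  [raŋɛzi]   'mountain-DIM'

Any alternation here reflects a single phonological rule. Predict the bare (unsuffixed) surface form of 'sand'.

The stem for 'mountain' ends in [s] in [raŋɛs] but [z] in [raŋɛzi].
Compare 'cloud', with invariant [s] in [lefus] and [lefusi]: an analysis with underlying /s/ and a rule producing [z] before the DIM suffix would wrongly predict alternation here too.
So /z/ is underlying, and a rule of word-final obstruent devoicing — voiced obstruents become voiceless word-finally — gives [s].
The one attested form of 'sand', [kofazi], shows underlying /kofaz/. Applying the same rule word-finally gives [kofas].

[kofas]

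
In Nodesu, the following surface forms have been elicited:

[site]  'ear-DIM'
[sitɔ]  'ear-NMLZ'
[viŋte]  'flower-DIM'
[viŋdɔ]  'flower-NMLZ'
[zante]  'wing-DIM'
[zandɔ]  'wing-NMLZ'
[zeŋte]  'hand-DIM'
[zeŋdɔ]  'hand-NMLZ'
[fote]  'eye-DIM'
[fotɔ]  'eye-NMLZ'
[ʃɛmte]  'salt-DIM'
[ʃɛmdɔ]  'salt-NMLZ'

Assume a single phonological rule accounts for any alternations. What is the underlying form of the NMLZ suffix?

/-dɔ/

The NMLZ morpheme has two allomorphs, [-dɔ] and [-tɔ].
By contrast the DIM suffix keeps its initial [t] throughout — that segment must be underlying.
So the underlying form is /-dɔ/, and voiced stops become voiceless after a vowel.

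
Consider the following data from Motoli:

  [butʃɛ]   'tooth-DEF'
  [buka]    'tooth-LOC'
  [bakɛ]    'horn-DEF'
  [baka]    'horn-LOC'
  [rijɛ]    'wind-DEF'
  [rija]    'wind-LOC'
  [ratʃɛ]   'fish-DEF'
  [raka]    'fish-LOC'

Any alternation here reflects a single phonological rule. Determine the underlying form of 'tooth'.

/butʃ/

The root 'tooth' surfaces as [butʃɛ] and [buka], with a stem-final [tʃ] ~ [k] alternation.
The stem 'horn' ([bakɛ], [baka]) shows [k] unchanged in both environments, so [k] cannot be basic with [tʃ] derived before the DEF suffix.
The underlying segment must be /tʃ/; palato-alveolar /tʃ/ becomes [k] when no front vowel follows, yielding [k] there.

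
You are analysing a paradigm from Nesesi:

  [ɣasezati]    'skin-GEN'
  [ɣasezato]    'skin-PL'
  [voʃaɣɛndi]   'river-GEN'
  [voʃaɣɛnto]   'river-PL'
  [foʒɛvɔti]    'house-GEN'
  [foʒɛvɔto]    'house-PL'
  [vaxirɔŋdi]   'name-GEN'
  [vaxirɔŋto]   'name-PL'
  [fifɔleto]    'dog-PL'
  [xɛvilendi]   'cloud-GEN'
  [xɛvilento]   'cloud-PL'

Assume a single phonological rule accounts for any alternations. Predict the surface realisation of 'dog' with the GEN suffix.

[fifɔleti]

The GEN morpheme has two allomorphs, [-di] and [-ti].
By contrast the PL suffix keeps its initial [t] throughout — that segment must be underlying.
So the underlying form is /-di/, and voiced stops become voiceless after a vowel.
After 'dog', which ends in a vowel, the suffix surfaces as [-ti], giving [fifɔleti].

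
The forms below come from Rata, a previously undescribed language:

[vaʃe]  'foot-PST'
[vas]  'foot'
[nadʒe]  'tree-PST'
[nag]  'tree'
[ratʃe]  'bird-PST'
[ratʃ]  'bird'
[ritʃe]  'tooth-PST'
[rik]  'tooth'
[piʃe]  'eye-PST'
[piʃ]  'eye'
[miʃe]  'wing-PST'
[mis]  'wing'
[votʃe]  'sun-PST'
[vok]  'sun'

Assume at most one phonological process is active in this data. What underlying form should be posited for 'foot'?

/vas/

'foot' shows [ʃ] ~ [s] at the end of the stem ([vaʃe] vs [vas]).
But 'eye' keeps [ʃ] in both environments ([piʃe], [piʃ]), so there is no rule changing /ʃ/ to [s] in isolation.
The alternation reflects palatalization before a front vowel: /k/, /g/ and /s/ become palato-alveolar [tʃ], [dʒ] and [ʃ] before a front vowel. /s/ is underlying.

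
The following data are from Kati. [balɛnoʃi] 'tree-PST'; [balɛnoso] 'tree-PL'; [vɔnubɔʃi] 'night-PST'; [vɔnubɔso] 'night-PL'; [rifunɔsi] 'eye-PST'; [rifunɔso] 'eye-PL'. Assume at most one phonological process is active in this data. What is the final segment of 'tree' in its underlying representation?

/ʃ/

The root 'tree' surfaces as [balɛnoʃi] and [balɛnoso], with a stem-final [ʃ] ~ [s] alternation.
The stem 'eye' ([rifunɔsi], [rifunɔso]) shows [s] unchanged in both environments, so [s] cannot be basic with [ʃ] derived before the PST suffix.
The alternation reflects depalatalization: palato-alveolar /ʃ/ becomes [s] when no front vowel follows. /ʃ/ is underlying.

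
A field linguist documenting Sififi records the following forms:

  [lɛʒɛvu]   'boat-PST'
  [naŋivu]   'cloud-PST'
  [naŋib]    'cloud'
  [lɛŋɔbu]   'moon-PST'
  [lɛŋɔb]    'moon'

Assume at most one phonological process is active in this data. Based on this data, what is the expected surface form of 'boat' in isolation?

In [naŋivu] and [naŋib] the final segment of 'cloud' alternates: [v] ~ [b].
But 'moon' keeps [b] in both environments ([lɛŋɔbu], [lɛŋɔb]), so there is no rule changing /b/ to [v] before the PST suffix.
The alternation reflects word-final hardening: voiced fricatives become stops word-finally. /v/ is underlying.
The one attested form of 'boat', [lɛʒɛvu], shows underlying /lɛʒɛv/. Applying the same rule word-finally gives [lɛʒɛb].

[lɛʒɛb]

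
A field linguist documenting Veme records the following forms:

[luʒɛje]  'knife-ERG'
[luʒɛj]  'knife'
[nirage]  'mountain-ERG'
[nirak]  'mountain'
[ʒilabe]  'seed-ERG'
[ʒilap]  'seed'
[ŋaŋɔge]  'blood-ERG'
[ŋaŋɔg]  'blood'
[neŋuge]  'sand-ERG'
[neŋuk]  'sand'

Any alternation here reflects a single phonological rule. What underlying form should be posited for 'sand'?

/neŋuk/

In [neŋuge] and [neŋuk] the final segment of 'sand' alternates: [g] ~ [k].
If /g/ were underlying and a rule turned it into [k] in isolation, 'blood' would also alternate; but it has [g] in both [ŋaŋɔge] and [ŋaŋɔg].
Therefore /k/ is basic and [g] is derived by intervocalic voicing (voiceless stops become voiced between vowels).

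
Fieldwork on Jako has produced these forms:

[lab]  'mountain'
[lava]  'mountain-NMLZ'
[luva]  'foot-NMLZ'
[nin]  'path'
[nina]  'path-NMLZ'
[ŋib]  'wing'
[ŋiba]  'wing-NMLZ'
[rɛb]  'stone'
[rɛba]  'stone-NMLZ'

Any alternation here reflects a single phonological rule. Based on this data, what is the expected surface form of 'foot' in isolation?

In [lab] and [lava] the final segment of 'mountain' alternates: [b] ~ [v].
But 'stone' keeps [b] in both environments ([rɛb], [rɛba]), so there is no rule changing /b/ to [v] before the NMLZ suffix.
The alternation reflects word-final hardening: voiced fricatives become stops word-finally. /v/ is underlying.
From [luva] the stem 'foot' is /luv/; word-finally this yields [lub].

[lub]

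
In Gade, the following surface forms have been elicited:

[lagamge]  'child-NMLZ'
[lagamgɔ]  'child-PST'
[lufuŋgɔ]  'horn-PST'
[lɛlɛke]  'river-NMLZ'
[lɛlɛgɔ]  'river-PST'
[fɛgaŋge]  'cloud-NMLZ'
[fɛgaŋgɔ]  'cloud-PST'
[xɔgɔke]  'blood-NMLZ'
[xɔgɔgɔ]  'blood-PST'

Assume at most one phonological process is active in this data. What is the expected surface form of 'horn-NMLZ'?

The NMLZ suffix surfaces as [-ge] and [-ke], depending on the final segment of the stem.
The PST suffix, which begins with [g], is invariant after every stem; so [g] is not altered by any rule here.
So the underlying form is /-ke/, and voiceless stops become voiced after a nasal.
After 'horn', which ends in a nasal, the suffix surfaces as [-ge], giving [lufuŋge].

[lufuŋge]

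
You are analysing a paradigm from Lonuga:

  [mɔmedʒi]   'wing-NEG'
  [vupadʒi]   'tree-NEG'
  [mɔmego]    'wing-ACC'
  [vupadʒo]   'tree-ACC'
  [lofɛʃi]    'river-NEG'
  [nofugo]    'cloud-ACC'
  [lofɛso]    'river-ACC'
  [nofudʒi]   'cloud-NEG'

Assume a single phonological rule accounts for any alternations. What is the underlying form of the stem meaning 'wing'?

The stem for 'wing' ends in [g] in [mɔmego] but [dʒ] in [mɔmedʒi].
But 'tree' keeps [dʒ] in both environments ([vupadʒo], [vupadʒi]), so there is no rule changing /dʒ/ to [g] before the ACC suffix.
The underlying segment must be /g/; /g/ and /s/ become palato-alveolar [dʒ] and [ʃ] before a front vowel, yielding [dʒ] there.

/mɔmeg/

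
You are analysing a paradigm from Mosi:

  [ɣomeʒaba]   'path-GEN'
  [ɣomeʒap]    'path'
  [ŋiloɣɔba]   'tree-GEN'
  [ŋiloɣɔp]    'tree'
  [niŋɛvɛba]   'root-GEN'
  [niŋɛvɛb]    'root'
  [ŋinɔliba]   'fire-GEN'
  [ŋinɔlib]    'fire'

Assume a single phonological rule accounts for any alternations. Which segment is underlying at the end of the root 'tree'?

The stem for 'tree' ends in [b] in [ŋiloɣɔba] but [p] in [ŋiloɣɔp].
Compare 'root', with invariant [b] in [niŋɛvɛba] and [niŋɛvɛb]: an analysis with underlying /b/ and a rule producing [p] in isolation would wrongly predict alternation here too.
Therefore /p/ is basic and [b] is derived by intervocalic voicing (voiceless stops become voiced between vowels).

/p/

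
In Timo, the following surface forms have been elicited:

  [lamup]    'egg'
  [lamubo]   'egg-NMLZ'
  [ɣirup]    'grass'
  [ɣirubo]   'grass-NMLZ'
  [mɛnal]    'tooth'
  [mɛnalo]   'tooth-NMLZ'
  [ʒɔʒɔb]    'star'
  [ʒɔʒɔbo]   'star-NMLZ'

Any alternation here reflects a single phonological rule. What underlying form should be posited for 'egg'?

'egg' shows [p] ~ [b] at the end of the stem ([lamup] vs [lamubo]).
But 'star' keeps [b] in both environments ([ʒɔʒɔb], [ʒɔʒɔbo]), so there is no rule changing /b/ to [p] in isolation.
So /p/ is underlying, and a rule of intervocalic voicing — voiceless stops become voiced between vowels — gives [b].
Hence 'egg' is /lamup/ underlyingly.

/lamup/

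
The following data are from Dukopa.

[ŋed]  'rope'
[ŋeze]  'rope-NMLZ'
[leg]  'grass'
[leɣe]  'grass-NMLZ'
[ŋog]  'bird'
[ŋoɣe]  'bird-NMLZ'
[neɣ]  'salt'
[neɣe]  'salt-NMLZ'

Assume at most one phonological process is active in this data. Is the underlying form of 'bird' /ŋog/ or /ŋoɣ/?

The stem for 'bird' ends in [g] in [ŋog] but [ɣ] in [ŋoɣe].
If /ɣ/ were underlying and a rule turned it into [g] in isolation, 'salt' would also alternate; but it has [ɣ] in both [neɣ] and [neɣe].
Therefore /g/ is basic and [ɣ] is derived by intervocalic spirantization (voiced stops become fricatives between vowels).

/ŋog/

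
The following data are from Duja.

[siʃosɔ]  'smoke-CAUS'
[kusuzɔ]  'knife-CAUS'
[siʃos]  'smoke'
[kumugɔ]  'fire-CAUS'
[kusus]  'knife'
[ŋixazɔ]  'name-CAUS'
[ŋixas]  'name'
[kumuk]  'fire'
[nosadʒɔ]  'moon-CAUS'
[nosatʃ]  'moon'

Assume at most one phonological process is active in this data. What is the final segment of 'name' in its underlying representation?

/z/

The stem for 'name' ends in [z] in [ŋixazɔ] but [s] in [ŋixas].
Compare 'smoke', with invariant [s] in [siʃosɔ] and [siʃos]: an analysis with underlying /s/ and a rule producing [z] before the CAUS suffix would wrongly predict alternation here too.
Therefore /z/ is basic and [s] is derived by word-final obstruent devoicing (voiced obstruents become voiceless word-finally).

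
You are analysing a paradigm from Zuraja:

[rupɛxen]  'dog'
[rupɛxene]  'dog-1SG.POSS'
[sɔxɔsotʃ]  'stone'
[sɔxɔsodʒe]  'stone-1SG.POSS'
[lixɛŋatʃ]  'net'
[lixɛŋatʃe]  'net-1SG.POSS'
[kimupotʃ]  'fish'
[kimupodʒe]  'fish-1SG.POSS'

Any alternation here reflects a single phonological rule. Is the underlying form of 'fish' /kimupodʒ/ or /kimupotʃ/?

The root 'fish' surfaces as [kimupotʃ] and [kimupodʒe], with a stem-final [tʃ] ~ [dʒ] alternation.
But 'net' keeps [tʃ] in both environments ([lixɛŋatʃ], [lixɛŋatʃe]), so there is no rule changing /tʃ/ to [dʒ] before the 1SG.POSS suffix.
The alternation reflects word-final obstruent devoicing: voiced obstruents become voiceless word-finally. /dʒ/ is underlying.

/kimupodʒ/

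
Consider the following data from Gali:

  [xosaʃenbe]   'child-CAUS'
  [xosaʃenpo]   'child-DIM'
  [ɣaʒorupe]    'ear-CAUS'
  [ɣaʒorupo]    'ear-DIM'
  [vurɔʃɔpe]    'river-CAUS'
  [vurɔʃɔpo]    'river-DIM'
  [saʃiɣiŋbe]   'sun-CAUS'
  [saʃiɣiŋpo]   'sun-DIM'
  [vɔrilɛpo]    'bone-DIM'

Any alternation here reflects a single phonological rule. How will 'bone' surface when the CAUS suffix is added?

[vɔrilɛpe]

The CAUS suffix surfaces as [-be] and [-pe], depending on the final segment of the stem.
By contrast the DIM suffix keeps its initial [p] throughout — that segment must be underlying.
The CAUS suffix is therefore /-be/ underlyingly, with post-vocalic devoicing: voiced stops become voiceless after a vowel.
After 'bone', which ends in a vowel, the suffix surfaces as [-pe], giving [vɔrilɛpe].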